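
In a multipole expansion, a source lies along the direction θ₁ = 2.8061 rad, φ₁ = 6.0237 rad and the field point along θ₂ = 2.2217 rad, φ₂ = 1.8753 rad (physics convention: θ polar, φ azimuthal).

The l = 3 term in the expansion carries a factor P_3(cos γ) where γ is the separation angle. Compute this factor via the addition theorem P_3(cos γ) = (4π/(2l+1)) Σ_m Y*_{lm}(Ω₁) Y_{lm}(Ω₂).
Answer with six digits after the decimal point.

Term-by-term m-sum for l=3 (normalisation 4π/7 = 1.795196):
  m=-3: +0.010601-0.010455i × +0.166297+0.128342i = +0.003105-0.000378i  (running Σ = +0.003105-0.000378i)
  m=-2: -0.090829+0.051881i × +0.321439-0.224185i = -0.017565+0.037039i  (running Σ = -0.014460+0.036661i)
  m=-1: +0.355623-0.094407i × -0.064412-0.204953i = -0.042255-0.066805i  (running Σ = -0.056716-0.030144i)
  m=0: -0.513765-0.000000i × +0.263280+0.000000i = -0.135264-0.000000i  (running Σ = -0.191980-0.030144i)
  m=1: -0.355623-0.094407i × +0.064412-0.204953i = -0.042255+0.066805i  (running Σ = -0.234235+0.036661i)
  m=2: -0.090829-0.051881i × +0.321439+0.224185i = -0.017565-0.037039i  (running Σ = -0.251801-0.000378i)
  m=3: -0.010601-0.010455i × -0.166297+0.128342i = +0.003105+0.000378i  (running Σ = -0.248696-0.000000i)
Σ over m = -0.248696-0.000000i; ×(4π/7) → -0.446457-0.000000i. Real part: -0.446457

-0.446457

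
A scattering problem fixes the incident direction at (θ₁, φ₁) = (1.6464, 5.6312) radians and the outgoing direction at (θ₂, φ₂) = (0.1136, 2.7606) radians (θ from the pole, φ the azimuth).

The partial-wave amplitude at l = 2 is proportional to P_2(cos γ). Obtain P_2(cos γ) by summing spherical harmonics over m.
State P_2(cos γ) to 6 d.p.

Expand P_2 via completeness: Σ_{m} conj(Y_{2,m}) at Ω₁ times Y_{2,m} at Ω₂ —
  [-2]  conj(Y_{2,-2})(Ω₁) = +0.101268-0.370479i ; Y_{2,-2}(Ω₂) = +0.003591+0.003427i ; Δ = +0.001633-0.000983i
  [-1]  conj(Y_{2,-1})(Ω₁) = -0.046250+0.035305i ; Y_{2,-1}(Ω₂) = -0.080770-0.032353i ; Δ = +0.004878-0.001355i
  [+0]  conj(Y_{2,0})(Ω₁) = -0.309994-0.000000i ; Y_{2,0}(Ω₂) = +0.618625+0.000000i ; Δ = -0.191770-0.000000i
  [+1]  conj(Y_{2,1})(Ω₁) = +0.046250+0.035305i ; Y_{2,1}(Ω₂) = +0.080770-0.032353i ; Δ = +0.004878+0.001355i
  [+2]  conj(Y_{2,2})(Ω₁) = +0.101268+0.370479i ; Y_{2,2}(Ω₂) = +0.003591-0.003427i ; Δ = +0.001633+0.000983i
Σ over m = -0.178748+0.000000i; ×(4π/5) → -0.449243+0.000000i. Real part: -0.449243

-0.449243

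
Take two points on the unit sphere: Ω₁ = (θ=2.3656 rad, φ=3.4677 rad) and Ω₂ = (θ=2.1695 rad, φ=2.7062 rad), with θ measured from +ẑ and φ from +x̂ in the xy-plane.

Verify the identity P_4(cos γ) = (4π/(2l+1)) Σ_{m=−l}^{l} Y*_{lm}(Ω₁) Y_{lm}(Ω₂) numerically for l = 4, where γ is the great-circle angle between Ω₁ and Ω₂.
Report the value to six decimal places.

Term-by-term m-sum for l=4 (normalisation 4π/9 = 1.396263):
  [-4]  conj(Y_{4,-4})(Ω₁) = 0.02804 + 0.10275j ; Y_{4,-4}(Ω₂) = -0.03502 + 0.20307j ; Δ = -0.02185 + 0.00209j
  [-3]  conj(Y_{4,-3})(Ω₁) = 0.17142 + 0.25466j ; Y_{4,-3}(Ω₂) = 0.10400 + 0.38380j ; Δ = -0.07991 + 0.09227j
  [-2]  conj(Y_{4,-2})(Ω₁) = 0.33466 + 0.25558j ; Y_{4,-2}(Ω₂) = 0.17990 + 0.21358j ; Δ = 0.00562 + 0.11745j
  [-1]  conj(Y_{4,-1})(Ω₁) = 0.12677 + 0.04287j ; Y_{4,-1}(Ω₂) = -0.15511 - 0.07215j ; Δ = -0.01657 - 0.01580j
  [+0]  conj(Y_{4,0})(Ω₁) = -0.33850 + 0.00000j ; Y_{4,0}(Ω₂) = -0.31711 + 0.00000j ; Δ = 0.10734 + 0.00000j
  [+1]  conj(Y_{4,1})(Ω₁) = -0.12677 + 0.04287j ; Y_{4,1}(Ω₂) = 0.15511 - 0.07215j ; Δ = -0.01657 + 0.01580j
  [+2]  conj(Y_{4,2})(Ω₁) = 0.33466 - 0.25558j ; Y_{4,2}(Ω₂) = 0.17990 - 0.21358j ; Δ = 0.00562 - 0.11745j
  [+3]  conj(Y_{4,3})(Ω₁) = -0.17142 + 0.25466j ; Y_{4,3}(Ω₂) = -0.10400 + 0.38380j ; Δ = -0.07991 - 0.09227j
  [+4]  conj(Y_{4,4})(Ω₁) = 0.02804 - 0.10275j ; Y_{4,4}(Ω₂) = -0.03502 - 0.20307j ; Δ = -0.02185 - 0.00209j
Σ over m = -0.11807 + 0.00000j; ×(4π/9) → -0.16486 + 0.00000j. Real part: -0.164862

-0.164862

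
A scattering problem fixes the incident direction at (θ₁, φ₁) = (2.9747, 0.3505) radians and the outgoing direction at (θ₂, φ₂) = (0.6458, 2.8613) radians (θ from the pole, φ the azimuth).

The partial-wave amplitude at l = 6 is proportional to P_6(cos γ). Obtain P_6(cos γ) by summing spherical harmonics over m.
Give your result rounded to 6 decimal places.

-0.368427

Expand P_6 via completeness: Σ_{m} conj(Y_{6,m}) at Ω₁ times Y_{6,m} at Ω₂ —
  term(m=-6) = (-0.000000, -0.000000)   from Y*(Ω₁)=(-0.000005, 0.000009), Y(Ω₂)=(-0.002542, 0.022815)
  term(m=-5) = (-0.000022, -0.000000)   from Y*(Ω₁)=(0.000038, -0.000205), Y(Ω₂)=(-0.017783, -0.104014)
  term(m=-4) = (-0.000604, 0.000430)   from Y*(Ω₁)=(0.000443, 0.002597), Y(Ω₂)=(0.122384, 0.253596)
  term(m=-3) = (-0.003262, 0.009791)   from Y*(Ω₁)=(-0.011247, -0.019675), Y(Ω₂)=(-0.303656, -0.339368)
  term(m=-2) = (0.013961, 0.043702)   from Y*(Ω₁)=(0.100969, 0.085218), Y(Ω₂)=(0.294089, 0.184619)
  term(m=-1) = (-0.053882, -0.039351)   from Y*(Ω₁)=(-0.445690, -0.162942), Y(Ω₂)=(0.135115, 0.038896)
  term(m=+0) = (-0.293523, 0.000000)   from Y*(Ω₁)=(0.740387, -0.000000), Y(Ω₂)=(-0.396445, 0.000000)
  term(m=+1) = (-0.053882, 0.039351)   from Y*(Ω₁)=(0.445690, -0.162942), Y(Ω₂)=(-0.135115, 0.038896)
  term(m=+2) = (0.013961, -0.043702)   from Y*(Ω₁)=(0.100969, -0.085218), Y(Ω₂)=(0.294089, -0.184619)
  term(m=+3) = (-0.003262, -0.009791)   from Y*(Ω₁)=(0.011247, -0.019675), Y(Ω₂)=(0.303656, -0.339368)
  term(m=+4) = (-0.000604, -0.000430)   from Y*(Ω₁)=(0.000443, -0.002597), Y(Ω₂)=(0.122384, -0.253596)
  term(m=+5) = (-0.000022, 0.000000)   from Y*(Ω₁)=(-0.000038, -0.000205), Y(Ω₂)=(0.017783, -0.104014)
  term(m=+6) = (-0.000000, 0.000000)   from Y*(Ω₁)=(-0.000005, -0.000009), Y(Ω₂)=(-0.002542, -0.022815)
Total Σ_m = (-0.381141, -0.000000). Multiply by 0.966644: (-0.368427, -0.000000). P_6(cos γ) = -0.368427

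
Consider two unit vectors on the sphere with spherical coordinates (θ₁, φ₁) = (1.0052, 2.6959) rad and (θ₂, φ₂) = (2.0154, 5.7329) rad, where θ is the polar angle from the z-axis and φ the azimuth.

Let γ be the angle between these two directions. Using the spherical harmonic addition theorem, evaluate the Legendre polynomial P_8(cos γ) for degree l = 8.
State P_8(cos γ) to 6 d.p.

Expand P_8 via completeness: Σ_{m} conj(Y_{8,m}) at Ω₁ times Y_{8,m} at Ω₂ —
  m=-8: -0.12127 + 0.05473j × -0.06940 - 0.21657j = 0.02027 + 0.02247j  (running Σ = 0.02027 + 0.02247j)
  m=-7: 0.33775 + 0.00735j × 0.32855 + 0.28263j = 0.10889 + 0.09787j  (running Σ = 0.12916 + 0.12034j)
  m=-6: -0.40258 - 0.20320j × -0.35704 - 0.05766j = 0.13202 + 0.09577j  (running Σ = 0.26118 + 0.21610j)
  m=-5: 0.14947 + 0.19353j × -0.04368 + 0.01796j = -0.01001 - 0.00577j  (running Σ = 0.25118 + 0.21033j)
  m=-4: 0.03998 + 0.18578j × 0.20998 - 0.28778j = 0.06186 + 0.02750j  (running Σ = 0.31304 + 0.23784j)
  m=-3: 0.08157 - 0.34265j × -0.01050 + 0.13089j = 0.04399 + 0.01428j  (running Σ = 0.35703 + 0.25211j)
  m=-2: 0.01009 - 0.01249j × 0.13296 + 0.26161j = 0.00461 + 0.00098j  (running Σ = 0.36164 + 0.25309j)
  m=-1: -0.31300 + 0.14954j × -0.16566 - 0.10163j = 0.06705 + 0.00704j  (running Σ = 0.42869 + 0.26013j)
  m=0: 0.03606 + 0.00000j × -0.26753 + 0.00000j = -0.00965 + 0.00000j  (running Σ = 0.41904 + 0.26013j)
  m=1: 0.31300 + 0.14954j × 0.16566 - 0.10163j = 0.06705 - 0.00704j  (running Σ = 0.48609 + 0.25309j)
  m=2: 0.01009 + 0.01249j × 0.13296 - 0.26161j = 0.00461 - 0.00098j  (running Σ = 0.49070 + 0.25211j)
  m=3: -0.08157 - 0.34265j × 0.01050 + 0.13089j = 0.04399 - 0.01428j  (running Σ = 0.53470 + 0.23784j)
  m=4: 0.03998 - 0.18578j × 0.20998 + 0.28778j = 0.06186 - 0.02750j  (running Σ = 0.59656 + 0.21033j)
  m=5: -0.14947 + 0.19353j × 0.04368 + 0.01796j = -0.01001 + 0.00577j  (running Σ = 0.58655 + 0.21610j)
  m=6: -0.40258 + 0.20320j × -0.35704 + 0.05766j = 0.13202 - 0.09577j  (running Σ = 0.71857 + 0.12034j)
  m=7: -0.33775 + 0.00735j × -0.32855 + 0.28263j = 0.10889 - 0.09787j  (running Σ = 0.82746 + 0.02247j)
  m=8: -0.12127 - 0.05473j × -0.06940 + 0.21657j = 0.02027 - 0.02247j  (running Σ = 0.84773 + 0.00000j)
Σ over m = 0.84773 + 0.00000j; ×(4π/17) → 0.62664 + 0.00000j. Real part: 0.626643

0.626643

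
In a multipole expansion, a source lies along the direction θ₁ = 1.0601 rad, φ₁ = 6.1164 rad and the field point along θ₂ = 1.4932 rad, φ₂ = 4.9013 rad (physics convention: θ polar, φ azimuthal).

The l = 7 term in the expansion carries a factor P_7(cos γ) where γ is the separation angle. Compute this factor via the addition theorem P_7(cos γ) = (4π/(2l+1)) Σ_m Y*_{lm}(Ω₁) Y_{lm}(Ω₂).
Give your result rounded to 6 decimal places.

Summing Y*_{l m}(θ₁,φ₁)·Y_{l m}(θ₂,φ₂) over m ∈ [−7, 7]; prefactor 4π/(2·7+1) = 0.837758:
  m=-7: +0.075478-0.176892i × -0.474572-0.120379i = -0.057114+0.074862i  (running Σ = -0.057114+0.074862i)
  m=-6: +0.217595-0.339415i × -0.060325+0.129031i = +0.030669+0.048552i  (running Σ = -0.026445+0.123414i)
  m=-5: +0.262390-0.289178i × -0.269976-0.195293i = -0.127313+0.026828i  (running Σ = -0.153759+0.150242i)
  m=-4: +0.017276-0.013607i × -0.119529+0.112620i = -0.000533+0.003572i  (running Σ = -0.154291+0.153814i)
  m=-3: -0.296864+0.162315i × -0.153545-0.241283i = +0.084746+0.046706i  (running Σ = -0.069545+0.200519i)
  m=-2: -0.171476+0.059420i × -0.160731+0.063792i = +0.023771-0.020489i  (running Σ = -0.045774+0.180030i)
  m=-1: +0.266472-0.044860i × -0.050305-0.263115i = -0.025208-0.067856i  (running Σ = -0.070983+0.112174i)
  m=0: +0.218672-0.000000i × -0.175378+0.000000i = -0.038350+0.000000i  (running Σ = -0.109333+0.112174i)
  m=1: -0.266472-0.044860i × +0.050305-0.263115i = -0.025208+0.067856i  (running Σ = -0.134541+0.180030i)
  m=2: -0.171476-0.059420i × -0.160731-0.063792i = +0.023771+0.020489i  (running Σ = -0.110770+0.200519i)
  m=3: +0.296864+0.162315i × +0.153545-0.241283i = +0.084746-0.046706i  (running Σ = -0.026025+0.153814i)
  m=4: +0.017276+0.013607i × -0.119529-0.112620i = -0.000533-0.003572i  (running Σ = -0.026557+0.150242i)
  m=5: -0.262390-0.289178i × +0.269976-0.195293i = -0.127313-0.026828i  (running Σ = -0.153871+0.123414i)
  m=6: +0.217595+0.339415i × -0.060325-0.129031i = +0.030669-0.048552i  (running Σ = -0.123202+0.074862i)
  m=7: -0.075478-0.176892i × +0.474572-0.120379i = -0.057114-0.074862i  (running Σ = -0.180316-0.000000i)
Accumulated sum -0.180316-0.000000i; after 4π/(2l+1) scaling, -0.151061-0.000000i ⇒ P_7 = -0.151061

-0.151061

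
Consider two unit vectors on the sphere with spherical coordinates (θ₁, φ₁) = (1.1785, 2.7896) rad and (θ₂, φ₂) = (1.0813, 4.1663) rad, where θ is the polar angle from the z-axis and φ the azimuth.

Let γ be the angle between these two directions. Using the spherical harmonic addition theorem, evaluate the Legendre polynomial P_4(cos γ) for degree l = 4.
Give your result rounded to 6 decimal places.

0.005445

Term-by-term m-sum for l=4 (normalisation 4π/9 = 1.396263):
  m=-4: 0.05230 - 0.31836j × -0.15460 + 0.21953j = 0.06180 + 0.06070j  (running Σ = 0.06180 + 0.06070j)
  m=-3: -0.18590 + 0.32861j × 0.40366 + 0.02728j = -0.08400 + 0.12758j  (running Σ = -0.02220 + 0.18827j)
  m=-2: 0.00504 - 0.00428j × -0.06570 - 0.12663j = -0.00087 - 0.00036j  (running Σ = -0.02307 + 0.18792j)
  m=-1: 0.31013 - 0.11391j × 0.14809 - 0.24368j = 0.01817 - 0.09244j  (running Σ = -0.00490 + 0.09548j)
  m=0: -0.06740 + 0.00000j × -0.20328 + 0.00000j = 0.01370 + 0.00000j  (running Σ = 0.00880 + 0.09548j)
  m=1: -0.31013 - 0.11391j × -0.14809 - 0.24368j = 0.01817 + 0.09244j  (running Σ = 0.02697 + 0.18792j)
  m=2: 0.00504 + 0.00428j × -0.06570 + 0.12663j = -0.00087 + 0.00036j  (running Σ = 0.02610 + 0.18827j)
  m=3: 0.18590 + 0.32861j × -0.40366 + 0.02728j = -0.08400 - 0.12758j  (running Σ = -0.05790 + 0.06070j)
  m=4: 0.05230 + 0.31836j × -0.15460 - 0.21953j = 0.06180 - 0.06070j  (running Σ = 0.00390 + 0.00000j)
Accumulated sum 0.00390 + 0.00000j; after 4π/(2l+1) scaling, 0.00544 + 0.00000j ⇒ P_4 = 0.005445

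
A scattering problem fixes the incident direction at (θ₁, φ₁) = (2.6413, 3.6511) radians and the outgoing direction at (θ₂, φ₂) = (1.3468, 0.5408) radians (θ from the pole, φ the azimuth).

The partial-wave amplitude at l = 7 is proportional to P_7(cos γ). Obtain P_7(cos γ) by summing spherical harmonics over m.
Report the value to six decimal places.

Term-by-term m-sum for l=7 (normalisation 4π/15 = 0.837758):
  m=-7: Y*=0.00266 + 0.00120j  Y=-0.33498 + 0.25150j  product -0.00119 + 0.00027j
  m=-6: Y*=0.01993 - 0.00169j  Y=-0.35516 + 0.03679j  product -0.00702 + 0.00133j
  m=-5: Y*=0.06957 - 0.04699j  Y=0.10501 + 0.04913j  product 0.00961 - 0.00152j
  m=-4: Y*=0.10762 - 0.21333j  Y=0.19401 + 0.28826j  product 0.08237 - 0.01036j
  m=-3: Y*=-0.01907 - 0.45079j  Y=-0.00048 - 0.00939j  product -0.00422 + 0.00040j
  m=-2: Y*=-0.24961 - 0.40550j  Y=0.15402 - 0.28933j  product -0.15577 + 0.00976j
  m=-1: Y*=-0.03489 - 0.01949j  Y=0.02709 - 0.01627j  product -0.00126 + 0.00004j
  m=+0: Y*=0.44805 + 0.00000j  Y=-0.31994 + 0.00000j  product -0.14335 + 0.00000j
  m=+1: Y*=0.03489 - 0.01949j  Y=-0.02709 - 0.01627j  product -0.00126 - 0.00004j
  m=+2: Y*=-0.24961 + 0.40550j  Y=0.15402 + 0.28933j  product -0.15577 - 0.00976j
  m=+3: Y*=0.01907 - 0.45079j  Y=0.00048 - 0.00939j  product -0.00422 - 0.00040j
  m=+4: Y*=0.10762 + 0.21333j  Y=0.19401 - 0.28826j  product 0.08237 + 0.01036j
  m=+5: Y*=-0.06957 - 0.04699j  Y=-0.10501 + 0.04913j  product 0.00961 + 0.00152j
  m=+6: Y*=0.01993 + 0.00169j  Y=-0.35516 - 0.03679j  product -0.00702 - 0.00133j
  m=+7: Y*=-0.00266 + 0.00120j  Y=0.33498 + 0.25150j  product -0.00119 - 0.00027j
Σ over m = -0.29830 - 0.00000j; ×(4π/15) → -0.24990 - 0.00000j. Real part: -0.249902

-0.249902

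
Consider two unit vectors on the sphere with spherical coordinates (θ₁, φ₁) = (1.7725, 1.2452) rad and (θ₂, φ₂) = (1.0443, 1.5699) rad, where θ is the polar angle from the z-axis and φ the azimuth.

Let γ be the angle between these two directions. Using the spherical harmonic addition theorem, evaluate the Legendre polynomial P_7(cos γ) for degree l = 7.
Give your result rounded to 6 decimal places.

Expand P_7 via completeness: Σ_{m} conj(Y_{7,m}) at Ω₁ times Y_{7,m} at Ω₂ —
  term(m=-7) = -0.050521-0.059725i   from Y*(Ω₁)=-0.329018+0.281874i, Y(Ω₂)=-0.001133+0.180554i
  term(m=-6) = +0.047966+0.121002i   from Y*(Ω₁)=-0.123810-0.307495i, Y(Ω₂)=-0.392658-0.002112i
  term(m=-5) = +0.003376+0.064000i   from Y*(Ω₁)=-0.158139+0.009053i, Y(Ω₂)=+0.001813-0.404604i
  term(m=-4) = +0.005253-0.018833i   from Y*(Ω₁)=+0.089025-0.323671i, Y(Ω₂)=+0.058243+0.000209i
  term(m=-3) = -0.011052+0.016270i   from Y*(Ω₁)=-0.050128-0.033855i, Y(Ω₂)=+0.000874-0.325153i
  term(m=-2) = +0.055720-0.042306i   from Y*(Ω₁)=+0.258812-0.197237i, Y(Ω₂)=+0.214997+0.000385i
  term(m=-1) = -0.005102+0.001717i   from Y*(Ω₁)=-0.007033-0.020831i, Y(Ω₂)=+0.000219-0.244859i
  term(m=+0) = +0.079915+0.000000i   from Y*(Ω₁)=+0.320739-0.000000i, Y(Ω₂)=+0.249159+0.000000i
  term(m=+1) = -0.005102-0.001717i   from Y*(Ω₁)=+0.007033-0.020831i, Y(Ω₂)=-0.000219-0.244859i
  term(m=+2) = +0.055720+0.042306i   from Y*(Ω₁)=+0.258812+0.197237i, Y(Ω₂)=+0.214997-0.000385i
  term(m=+3) = -0.011052-0.016270i   from Y*(Ω₁)=+0.050128-0.033855i, Y(Ω₂)=-0.000874-0.325153i
  term(m=+4) = +0.005253+0.018833i   from Y*(Ω₁)=+0.089025+0.323671i, Y(Ω₂)=+0.058243-0.000209i
  term(m=+5) = +0.003376-0.064000i   from Y*(Ω₁)=+0.158139+0.009053i, Y(Ω₂)=-0.001813-0.404604i
  term(m=+6) = +0.047966-0.121002i   from Y*(Ω₁)=-0.123810+0.307495i, Y(Ω₂)=-0.392658+0.002112i
  term(m=+7) = -0.050521+0.059725i   from Y*(Ω₁)=+0.329018+0.281874i, Y(Ω₂)=+0.001133+0.180554i
Accumulated sum +0.171194+0.000000i; after 4π/(2l+1) scaling, +0.143419+0.000000i ⇒ P_7 = 0.143419

0.143419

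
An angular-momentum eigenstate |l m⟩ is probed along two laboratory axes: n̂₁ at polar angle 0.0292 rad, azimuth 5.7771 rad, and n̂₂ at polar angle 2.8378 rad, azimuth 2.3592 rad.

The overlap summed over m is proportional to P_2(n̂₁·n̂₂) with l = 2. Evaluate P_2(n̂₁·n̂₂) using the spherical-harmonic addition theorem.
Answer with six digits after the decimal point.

0.888756

Summing Y*_{l m}(θ₁,φ₁)·Y_{l m}(θ₂,φ₂) over m ∈ [−2, 2]; prefactor 4π/(2·2+1) = 2.513274:
  [-2]  conj(Y_{2,-2})(Ω₁) = 0.00017 - 0.00028j ; Y_{2,-2}(Ω₂) = 0.00021 + 0.03457j ; Δ = 0.00001 + 0.00001j
  [-1]  conj(Y_{2,-1})(Ω₁) = 0.01972 - 0.01093j ; Y_{2,-1}(Ω₂) = 0.15640 + 0.15546j ; Δ = 0.00478 + 0.00136j
  [+0]  conj(Y_{2,0})(Ω₁) = 0.62998 + 0.00000j ; Y_{2,0}(Ω₂) = 0.54611 + 0.00000j ; Δ = 0.34404 + 0.00000j
  [+1]  conj(Y_{2,1})(Ω₁) = -0.01972 - 0.01093j ; Y_{2,1}(Ω₂) = -0.15640 + 0.15546j ; Δ = 0.00478 - 0.00136j
  [+2]  conj(Y_{2,2})(Ω₁) = 0.00017 + 0.00028j ; Y_{2,2}(Ω₂) = 0.00021 - 0.03457j ; Δ = 0.00001 - 0.00001j
Σ over m = 0.35362 + 0.00000j; ×(4π/5) → 0.88876 + 0.00000j. Real part: 0.888756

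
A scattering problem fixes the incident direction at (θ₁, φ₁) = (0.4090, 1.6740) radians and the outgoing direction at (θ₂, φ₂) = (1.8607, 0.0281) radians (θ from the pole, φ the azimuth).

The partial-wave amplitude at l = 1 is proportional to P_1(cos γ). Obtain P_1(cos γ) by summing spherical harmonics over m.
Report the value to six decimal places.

Expand P_1 via completeness: Σ_{m} conj(Y_{1,m}) at Ω₁ times Y_{1,m} at Ω₂ —
  [-1]  conj(Y_{1,-1})(Ω₁) = (-0.014155, 0.136669) ; Y_{1,-1}(Ω₂) = (0.330946, -0.009302) ; Δ = (-0.003413, 0.045362)
  [+0]  conj(Y_{1,0})(Ω₁) = (0.448302, -0.000000) ; Y_{1,0}(Ω₂) = (-0.139672, 0.000000) ; Δ = (-0.062615, 0.000000)
  [+1]  conj(Y_{1,1})(Ω₁) = (0.014155, 0.136669) ; Y_{1,1}(Ω₂) = (-0.330946, -0.009302) ; Δ = (-0.003413, -0.045362)
Σ over m = (-0.069442, 0.000000); ×(4π/3) → (-0.290877, 0.000000). Real part: -0.290877

-0.290877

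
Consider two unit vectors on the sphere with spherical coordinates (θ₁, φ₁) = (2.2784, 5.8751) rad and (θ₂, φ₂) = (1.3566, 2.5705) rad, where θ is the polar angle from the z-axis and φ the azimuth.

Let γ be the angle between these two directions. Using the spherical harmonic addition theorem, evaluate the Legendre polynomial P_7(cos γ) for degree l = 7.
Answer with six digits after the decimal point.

0.411668

Term-by-term m-sum for l=7 (normalisation 4π/15 = 0.837758):
  m=-7: Y*=-0.070227-0.020574i  Y=+0.278770+0.321236i  product -0.012968-0.028295i
  m=-6: Y*=+0.180173+0.149639i  Y=-0.332229-0.097322i  product -0.045296-0.067249i
  m=-5: Y*=-0.189065-0.372541i  Y=-0.129393+0.038068i  product +0.038646+0.041007i
  m=-4: Y*=+0.024390+0.395791i  Y=+0.224577-0.259397i  product +0.108144+0.082559i
  m=-3: Y*=+0.010594-0.029336i  Y=+0.004542-0.031661i  product -0.000881-0.000469i
  m=-2: Y*=+0.239311-0.254512i  Y=+0.136222+0.298117i  product +0.108474+0.036673i
  m=-1: Y*=-0.176850+0.076462i  Y=-0.006758-0.004342i  product +0.001527+0.000251i
  m=+0: Y*=-0.299009-0.000000i  Y=-0.321393+0.000000i  product +0.096099+0.000000i
  m=+1: Y*=+0.176850+0.076462i  Y=+0.006758-0.004342i  product +0.001527-0.000251i
  m=+2: Y*=+0.239311+0.254512i  Y=+0.136222-0.298117i  product +0.108474-0.036673i
  m=+3: Y*=-0.010594-0.029336i  Y=-0.004542-0.031661i  product -0.000881+0.000469i
  m=+4: Y*=+0.024390-0.395791i  Y=+0.224577+0.259397i  product +0.108144-0.082559i
  m=+5: Y*=+0.189065-0.372541i  Y=+0.129393+0.038068i  product +0.038646-0.041007i
  m=+6: Y*=+0.180173-0.149639i  Y=-0.332229+0.097322i  product -0.045296+0.067249i
  m=+7: Y*=+0.070227-0.020574i  Y=-0.278770+0.321236i  product -0.012968+0.028295i
Total Σ_m = +0.491392-0.000000i. Multiply by 0.837758: +0.411668-0.000000i. P_7(cos γ) = 0.411668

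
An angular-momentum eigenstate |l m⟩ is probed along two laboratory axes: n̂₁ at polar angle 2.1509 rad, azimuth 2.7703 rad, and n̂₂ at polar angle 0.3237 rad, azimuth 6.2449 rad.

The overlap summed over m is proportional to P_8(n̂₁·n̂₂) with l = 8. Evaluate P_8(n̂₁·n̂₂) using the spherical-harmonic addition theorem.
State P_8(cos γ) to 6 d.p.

0.118019

Expand P_8 via completeness: Σ_{m} conj(Y_{8,m}) at Ω₁ times Y_{8,m} at Ω₂ —
  m=-8: Y*=(-0.121648, -0.021038)  Y=(0.000051, 0.000016)  product (-0.000006, -0.000003)
  m=-7: Y*=(-0.277135, -0.167083)  Y=(0.000621, 0.000170)  product (-0.000144, -0.000151)
  m=-6: Y*=(-0.275973, -0.357828)  Y=(0.004738, 0.001108)  product (-0.000911, -0.002001)
  m=-5: Y*=(-0.077446, -0.263689)  Y=(0.025830, 0.005006)  product (-0.000680, -0.007199)
  m=-4: Y*=(-0.013373, 0.155793)  Y=(0.103157, 0.015922)  product (-0.003860, 0.015858)
  m=-3: Y*=(-0.159568, 0.324577)  Y=(0.294865, 0.034017)  product (-0.058092, 0.090279)
  m=-2: Y*=(-0.019124, 0.017553)  Y=(0.552258, 0.042370)  product (-0.011305, 0.008883)
  m=-1: Y*=(0.319685, -0.124470)  Y=(0.500702, 0.019179)  product (0.162454, -0.056191)
  m=+0: Y*=(0.078584, -0.000000)  Y=(-0.194113, 0.000000)  product (-0.015254, 0.000000)
  m=+1: Y*=(-0.319685, -0.124470)  Y=(-0.500702, 0.019179)  product (0.162454, 0.056191)
  m=+2: Y*=(-0.019124, -0.017553)  Y=(0.552258, -0.042370)  product (-0.011305, -0.008883)
  m=+3: Y*=(0.159568, 0.324577)  Y=(-0.294865, 0.034017)  product (-0.058092, -0.090279)
  m=+4: Y*=(-0.013373, -0.155793)  Y=(0.103157, -0.015922)  product (-0.003860, -0.015858)
  m=+5: Y*=(0.077446, -0.263689)  Y=(-0.025830, 0.005006)  product (-0.000680, 0.007199)
  m=+6: Y*=(-0.275973, 0.357828)  Y=(0.004738, -0.001108)  product (-0.000911, 0.002001)
  m=+7: Y*=(0.277135, -0.167083)  Y=(-0.000621, 0.000170)  product (-0.000144, 0.000151)
  m=+8: Y*=(-0.121648, 0.021038)  Y=(0.000051, -0.000016)  product (-0.000006, 0.000003)
Total Σ_m = (0.159658, 0.000000). Multiply by 0.739198: (0.118019, 0.000000). P_8(cos γ) = 0.118019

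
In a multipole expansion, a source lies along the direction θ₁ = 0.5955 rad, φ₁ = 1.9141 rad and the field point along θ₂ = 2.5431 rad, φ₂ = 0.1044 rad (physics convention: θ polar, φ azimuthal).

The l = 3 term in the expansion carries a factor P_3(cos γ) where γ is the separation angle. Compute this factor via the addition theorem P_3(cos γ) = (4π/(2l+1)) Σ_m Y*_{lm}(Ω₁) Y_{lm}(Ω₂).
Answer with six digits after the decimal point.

0.046075

Term-by-term m-sum for l=3 (normalisation 4π/7 = 1.795196):
  [-3]  conj(Y_{3,-3})(Ω₁) = 0.06312 - 0.03791j ; Y_{3,-3}(Ω₂) = 0.07098 - 0.02299j ; Δ = 0.00361 - 0.00414j
  [-2]  conj(Y_{3,-2})(Ω₁) = -0.20588 - 0.16875j ; Y_{3,-2}(Ω₂) = -0.26219 + 0.05555j ; Δ = 0.06335 + 0.03281j
  [-1]  conj(Y_{3,-1})(Ω₁) = -0.14808 + 0.41426j ; Y_{3,-1}(Ω₂) = 0.43695 - 0.04578j ; Δ = -0.04574 + 0.18779j
  [+0]  conj(Y_{3,0})(Ω₁) = 0.13186 + 0.00000j ; Y_{3,0}(Ω₂) = -0.12731 + 0.00000j ; Δ = -0.01679 + 0.00000j
  [+1]  conj(Y_{3,1})(Ω₁) = 0.14808 + 0.41426j ; Y_{3,1}(Ω₂) = -0.43695 - 0.04578j ; Δ = -0.04574 - 0.18779j
  [+2]  conj(Y_{3,2})(Ω₁) = -0.20588 + 0.16875j ; Y_{3,2}(Ω₂) = -0.26219 - 0.05555j ; Δ = 0.06335 - 0.03281j
  [+3]  conj(Y_{3,3})(Ω₁) = -0.06312 - 0.03791j ; Y_{3,3}(Ω₂) = -0.07098 - 0.02299j ; Δ = 0.00361 + 0.00414j
Σ over m = 0.02567 + 0.00000j; ×(4π/7) → 0.04607 + 0.00000j. Real part: 0.046075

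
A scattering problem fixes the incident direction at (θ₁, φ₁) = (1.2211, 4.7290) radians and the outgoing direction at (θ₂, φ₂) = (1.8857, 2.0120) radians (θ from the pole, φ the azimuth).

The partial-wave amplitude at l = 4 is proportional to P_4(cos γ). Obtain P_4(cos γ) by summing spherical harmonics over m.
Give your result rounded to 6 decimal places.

Summing Y*_{l m}(θ₁,φ₁)·Y_{l m}(θ₂,φ₂) over m ∈ [−4, 4]; prefactor 4π/(2·4+1) = 1.396263:
  term(m=-4) = -0.015864-0.123679i   from Y*(Ω₁)=+0.343978+0.022889i, Y(Ω₂)=-0.069737-0.354915i
  term(m=-3) = +0.034682-0.113312i   from Y*(Ω₁)=-0.017713+0.355150i, Y(Ω₂)=-0.323121-0.081538i
  term(m=-2) = +0.003455-0.003927i   from Y*(Ω₁)=+0.052620+0.001749i, Y(Ω₂)=+0.063115-0.076723i
  term(m=-1) = +0.098053-0.044329i   from Y*(Ω₁)=-0.005510+0.331659i, Y(Ω₂)=-0.138532-0.293344i
  term(m=+0) = -0.000195-0.000000i   from Y*(Ω₁)=-0.004151-0.000000i, Y(Ω₂)=+0.046990+0.000000i
  term(m=+1) = +0.098053+0.044329i   from Y*(Ω₁)=+0.005510+0.331659i, Y(Ω₂)=+0.138532-0.293344i
  term(m=+2) = +0.003455+0.003927i   from Y*(Ω₁)=+0.052620-0.001749i, Y(Ω₂)=+0.063115+0.076723i
  term(m=+3) = +0.034682+0.113312i   from Y*(Ω₁)=+0.017713+0.355150i, Y(Ω₂)=+0.323121-0.081538i
  term(m=+4) = -0.015864+0.123679i   from Y*(Ω₁)=+0.343978-0.022889i, Y(Ω₂)=-0.069737+0.354915i
Total Σ_m = +0.240457+0.000000i. Multiply by 1.396263: +0.335741+0.000000i. P_4(cos γ) = 0.335741

0.335741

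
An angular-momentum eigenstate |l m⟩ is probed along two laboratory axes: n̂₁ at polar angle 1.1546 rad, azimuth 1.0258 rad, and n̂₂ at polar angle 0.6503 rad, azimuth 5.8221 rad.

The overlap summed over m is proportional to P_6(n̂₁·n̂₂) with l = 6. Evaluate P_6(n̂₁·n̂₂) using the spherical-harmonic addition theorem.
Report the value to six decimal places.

Term-by-term m-sum for l=6 (normalisation 4π/13 = 0.966644):
  [-6]  conj(Y_{6,-6})(Ω₁) = 0.28049 - 0.03621j ; Y_{6,-6}(Ω₂) = -0.02214 + 0.00872j ; Δ = -0.00589 + 0.00325j
  [-5]  conj(Y_{6,-5})(Ω₁) = 0.17524 - 0.39601j ; Y_{6,-5}(Ω₂) = -0.07262 + 0.08039j ; Δ = 0.01911 + 0.04285j
  [-4]  conj(Y_{6,-4})(Ω₁) = -0.11400 - 0.16339j ; Y_{6,-4}(Ω₂) = -0.07728 + 0.27544j ; Δ = 0.05381 - 0.01877j
  [-3]  conj(Y_{6,-3})(Ω₁) = 0.24172 - 0.01554j ; Y_{6,-3}(Ω₂) = 0.08512 + 0.44852j ; Δ = 0.02754 + 0.10709j
  [-2]  conj(Y_{6,-2})(Ω₁) = 0.13363 - 0.25617j ; Y_{6,-2}(Ω₂) = 0.20479 + 0.27016j ; Δ = 0.09657 - 0.01636j
  [-1]  conj(Y_{6,-1})(Ω₁) = 0.07725 + 0.12743j ; Y_{6,-1}(Ω₂) = -0.13544 - 0.06729j ; Δ = -0.00189 - 0.02246j
  [+0]  conj(Y_{6,0})(Ω₁) = 0.30229 + 0.00000j ; Y_{6,0}(Ω₂) = -0.39219 + 0.00000j ; Δ = -0.11856 + 0.00000j
  [+1]  conj(Y_{6,1})(Ω₁) = -0.07725 + 0.12743j ; Y_{6,1}(Ω₂) = 0.13544 - 0.06729j ; Δ = -0.00189 + 0.02246j
  [+2]  conj(Y_{6,2})(Ω₁) = 0.13363 + 0.25617j ; Y_{6,2}(Ω₂) = 0.20479 - 0.27016j ; Δ = 0.09657 + 0.01636j
  [+3]  conj(Y_{6,3})(Ω₁) = -0.24172 - 0.01554j ; Y_{6,3}(Ω₂) = -0.08512 + 0.44852j ; Δ = 0.02754 - 0.10709j
  [+4]  conj(Y_{6,4})(Ω₁) = -0.11400 + 0.16339j ; Y_{6,4}(Ω₂) = -0.07728 - 0.27544j ; Δ = 0.05381 + 0.01877j
  [+5]  conj(Y_{6,5})(Ω₁) = -0.17524 - 0.39601j ; Y_{6,5}(Ω₂) = 0.07262 + 0.08039j ; Δ = 0.01911 - 0.04285j
  [+6]  conj(Y_{6,6})(Ω₁) = 0.28049 + 0.03621j ; Y_{6,6}(Ω₂) = -0.02214 - 0.00872j ; Δ = -0.00589 - 0.00325j
Total Σ_m = 0.25996 + 0.00000j. Multiply by 0.966644: 0.25129 + 0.00000j. P_6(cos γ) = 0.251285

0.251285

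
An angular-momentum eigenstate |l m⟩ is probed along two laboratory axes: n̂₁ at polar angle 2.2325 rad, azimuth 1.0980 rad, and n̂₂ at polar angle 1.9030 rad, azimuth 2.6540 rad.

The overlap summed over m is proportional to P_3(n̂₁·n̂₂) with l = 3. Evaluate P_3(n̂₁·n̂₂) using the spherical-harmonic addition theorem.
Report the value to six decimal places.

Expand P_3 via completeness: Σ_{m} conj(Y_{3,m}) at Ω₁ times Y_{3,m} at Ω₂ —
  term(m=-3) = (-0.003204, 0.072144)   from Y*(Ω₁)=(-0.202511, -0.031105), Y(Ω₂)=(-0.037999, -0.350409)
  term(m=-2) = (-0.116370, -0.003445)   from Y*(Ω₁)=(0.228763, -0.316936), Y(Ω₂)=(-0.167097, -0.246560)
  term(m=-1) = (-0.000479, 0.032377)   from Y*(Ω₁)=(0.103083, 0.201535), Y(Ω₂)=(0.126372, 0.067015)
  term(m=+0) = (0.076607, 0.000000)   from Y*(Ω₁)=(0.255027, -0.000000), Y(Ω₂)=(0.300388, 0.000000)
  term(m=+1) = (-0.000479, -0.032377)   from Y*(Ω₁)=(-0.103083, 0.201535), Y(Ω₂)=(-0.126372, 0.067015)
  term(m=+2) = (-0.116370, 0.003445)   from Y*(Ω₁)=(0.228763, 0.316936), Y(Ω₂)=(-0.167097, 0.246560)
  term(m=+3) = (-0.003204, -0.072144)   from Y*(Ω₁)=(0.202511, -0.031105), Y(Ω₂)=(0.037999, -0.350409)
Σ over m = (-0.163499, 0.000000); ×(4π/7) → (-0.293513, 0.000000). Real part: -0.293513

-0.293513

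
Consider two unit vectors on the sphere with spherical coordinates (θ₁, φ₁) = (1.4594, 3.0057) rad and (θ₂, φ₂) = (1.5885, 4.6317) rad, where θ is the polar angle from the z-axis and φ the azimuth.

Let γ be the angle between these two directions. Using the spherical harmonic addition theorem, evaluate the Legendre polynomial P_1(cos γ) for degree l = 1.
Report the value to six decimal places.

-0.056793

Expand P_1 via completeness: Σ_{m} conj(Y_{1,m}) at Ω₁ times Y_{1,m} at Ω₂ —
  m=-1: Y*=(-0.340187, 0.046516)  Y=(-0.027843, 0.344316)  product (-0.006544, -0.118427)
  m=+0: Y*=(0.054316, -0.000000)  Y=(-0.008650, 0.000000)  product (-0.000470, 0.000000)
  m=+1: Y*=(0.340187, 0.046516)  Y=(0.027843, 0.344316)  product (-0.006544, 0.118427)
Σ over m = (-0.013558, 0.000000); ×(4π/3) → (-0.056793, 0.000000). Real part: -0.056793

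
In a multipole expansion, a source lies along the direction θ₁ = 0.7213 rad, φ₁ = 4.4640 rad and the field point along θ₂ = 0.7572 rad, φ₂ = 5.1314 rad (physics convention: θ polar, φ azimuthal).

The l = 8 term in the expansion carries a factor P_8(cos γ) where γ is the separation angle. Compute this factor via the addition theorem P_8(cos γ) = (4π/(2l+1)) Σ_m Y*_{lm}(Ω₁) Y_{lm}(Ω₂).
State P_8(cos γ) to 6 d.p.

-0.409285

Expand P_8 via completeness: Σ_{m} conj(Y_{8,m}) at Ω₁ times Y_{8,m} at Ω₂ —
  [-8]  conj(Y_{8,-8})(Ω₁) = -0.007537-0.017047i ; Y_{8,-8}(Ω₂) = -0.024979+0.005337i ; Δ = +0.000279+0.000386i
  [-7]  conj(Y_{8,-7})(Ω₁) = +0.083591-0.014171i ; Y_{8,-7}(Ω₂) = -0.022378+0.105759i ; Δ = -0.000372+0.009158i
  [-6]  conj(Y_{8,-6})(Ω₁) = -0.018713+0.232072i ; Y_{8,-6}(Ω₂) = +0.221551+0.160698i ; Δ = -0.041440+0.048409i
  [-5]  conj(Y_{8,-5})(Ω₁) = -0.396161-0.135187i ; Y_{8,-5}(Ω₂) = +0.385097-0.222675i ; Δ = -0.182663+0.036155i
  [-4]  conj(Y_{8,-4})(Ω₁) = +0.246044-0.377814i ; Y_{8,-4}(Ω₂) = -0.042727-0.404468i ; Δ = -0.163326-0.083374i
  [-3]  conj(Y_{8,-3})(Ω₁) = +0.094827+0.102781i ; Y_{8,-3}(Ω₂) = -0.028836-0.009357i ; Δ = -0.001773-0.003851i
  [-2]  conj(Y_{8,-2})(Ω₁) = +0.274670-0.148906i ; Y_{8,-2}(Ω₂) = +0.243560-0.270644i ; Δ = +0.026598-0.110605i
  [-1]  conj(Y_{8,-1})(Ω₁) = +0.075142+0.296272i ; Y_{8,-1}(Ω₂) = -0.086911-0.195136i ; Δ = +0.051283-0.040412i
  [+0]  conj(Y_{8,0})(Ω₁) = +0.226141-0.000000i ; Y_{8,0}(Ω₂) = +0.305736+0.000000i ; Δ = +0.069139+0.000000i
  [+1]  conj(Y_{8,1})(Ω₁) = -0.075142+0.296272i ; Y_{8,1}(Ω₂) = +0.086911-0.195136i ; Δ = +0.051283+0.040412i
  [+2]  conj(Y_{8,2})(Ω₁) = +0.274670+0.148906i ; Y_{8,2}(Ω₂) = +0.243560+0.270644i ; Δ = +0.026598+0.110605i
  [+3]  conj(Y_{8,3})(Ω₁) = -0.094827+0.102781i ; Y_{8,3}(Ω₂) = +0.028836-0.009357i ; Δ = -0.001773+0.003851i
  [+4]  conj(Y_{8,4})(Ω₁) = +0.246044+0.377814i ; Y_{8,4}(Ω₂) = -0.042727+0.404468i ; Δ = -0.163326+0.083374i
  [+5]  conj(Y_{8,5})(Ω₁) = +0.396161-0.135187i ; Y_{8,5}(Ω₂) = -0.385097-0.222675i ; Δ = -0.182663-0.036155i
  [+6]  conj(Y_{8,6})(Ω₁) = -0.018713-0.232072i ; Y_{8,6}(Ω₂) = +0.221551-0.160698i ; Δ = -0.041440-0.048409i
  [+7]  conj(Y_{8,7})(Ω₁) = -0.083591-0.014171i ; Y_{8,7}(Ω₂) = +0.022378+0.105759i ; Δ = -0.000372-0.009158i
  [+8]  conj(Y_{8,8})(Ω₁) = -0.007537+0.017047i ; Y_{8,8}(Ω₂) = -0.024979-0.005337i ; Δ = +0.000279-0.000386i
Accumulated sum -0.553688-0.000000i; after 4π/(2l+1) scaling, -0.409285-0.000000i ⇒ P_8 = -0.409285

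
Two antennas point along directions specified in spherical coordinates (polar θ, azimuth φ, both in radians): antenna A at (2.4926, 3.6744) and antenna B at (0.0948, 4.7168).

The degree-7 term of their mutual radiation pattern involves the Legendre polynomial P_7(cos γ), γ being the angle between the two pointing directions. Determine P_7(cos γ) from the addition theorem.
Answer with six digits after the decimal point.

0.093209

Term-by-term m-sum for l=7 (normalisation 4π/15 = 0.837758):
  [-7]  conj(Y_{7,-7})(Ω₁) = 0.01226 + 0.00817j ; Y_{7,-7}(Ω₂) = -0.00000 - 0.00000j ; Δ = 0.00000 - 0.00000j
  [-6]  conj(Y_{7,-6})(Ω₁) = 0.07254 + 0.00401j ; Y_{7,-6}(Ω₂) = -0.00000 + 0.00000j ; Δ = -0.00000 - 0.00000j
  [-5]  conj(Y_{7,-5})(Ω₁) = 0.19056 - 0.09862j ; Y_{7,-5}(Ω₂) = 0.00000 + 0.00003j ; Δ = 0.00000 + 0.00001j
  [-4]  conj(Y_{7,-4})(Ω₁) = 0.21776 - 0.34699j ; Y_{7,-4}(Ω₂) = 0.00058 - 0.00001j ; Δ = 0.00012 - 0.00020j
  [-3]  conj(Y_{7,-3})(Ω₁) = 0.01263 - 0.45702j ; Y_{7,-3}(Ω₂) = -0.00010 - 0.00732j ; Δ = -0.00335 - 0.00005j
  [-2]  conj(Y_{7,-2})(Ω₁) = -0.06151 - 0.11121j ; Y_{7,-2}(Ω₂) = -0.06480 + 0.00057j ; Δ = 0.00405 + 0.00717j
  [-1]  conj(Y_{7,-1})(Ω₁) = 0.30041 + 0.17715j ; Y_{7,-1}(Ω₂) = 0.00161 + 0.36393j ; Δ = -0.06399 + 0.10961j
  [+0]  conj(Y_{7,0})(Ω₁) = 0.24766 + 0.00000j ; Y_{7,0}(Ω₂) = 0.95930 + 0.00000j ; Δ = 0.23758 + 0.00000j
  [+1]  conj(Y_{7,1})(Ω₁) = -0.30041 + 0.17715j ; Y_{7,1}(Ω₂) = -0.00161 + 0.36393j ; Δ = -0.06399 - 0.10961j
  [+2]  conj(Y_{7,2})(Ω₁) = -0.06151 + 0.11121j ; Y_{7,2}(Ω₂) = -0.06480 - 0.00057j ; Δ = 0.00405 - 0.00717j
  [+3]  conj(Y_{7,3})(Ω₁) = -0.01263 - 0.45702j ; Y_{7,3}(Ω₂) = 0.00010 - 0.00732j ; Δ = -0.00335 + 0.00005j
  [+4]  conj(Y_{7,4})(Ω₁) = 0.21776 + 0.34699j ; Y_{7,4}(Ω₂) = 0.00058 + 0.00001j ; Δ = 0.00012 + 0.00020j
  [+5]  conj(Y_{7,5})(Ω₁) = -0.19056 - 0.09862j ; Y_{7,5}(Ω₂) = -0.00000 + 0.00003j ; Δ = 0.00000 - 0.00001j
  [+6]  conj(Y_{7,6})(Ω₁) = 0.07254 - 0.00401j ; Y_{7,6}(Ω₂) = -0.00000 - 0.00000j ; Δ = -0.00000 + 0.00000j
  [+7]  conj(Y_{7,7})(Ω₁) = -0.01226 + 0.00817j ; Y_{7,7}(Ω₂) = 0.00000 - 0.00000j ; Δ = 0.00000 + 0.00000j
Total Σ_m = 0.11126 + 0.00000j. Multiply by 0.837758: 0.09321 + 0.00000j. P_7(cos γ) = 0.093209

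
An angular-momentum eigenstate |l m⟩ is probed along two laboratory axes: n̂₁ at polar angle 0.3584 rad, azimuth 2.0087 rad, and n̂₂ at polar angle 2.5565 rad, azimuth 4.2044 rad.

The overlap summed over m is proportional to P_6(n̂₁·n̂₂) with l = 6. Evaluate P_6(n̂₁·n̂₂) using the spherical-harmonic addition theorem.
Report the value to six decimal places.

-0.272505

Addition theorem: P_6(cos γ) = (4π/13) Σ_m Y*_{lm}(Ω₁) Y_{lm}(Ω₂), m = −6…6:
  [-6]  conj(Y_{6,-6})(Ω₁) = +0.000784-0.000443i ; Y_{6,-6}(Ω₂) = +0.013648-0.001282i ; Δ = +0.000010-0.000007i
  [-5]  conj(Y_{6,-5})(Ω₁) = -0.006780-0.004827i ; Y_{6,-5}(Ω₂) = +0.040570+0.059092i ; Δ = +0.000010-0.000596i
  [-4]  conj(Y_{6,-4})(Ω₁) = -0.008399+0.045944i ; Y_{6,-4}(Ω₂) = -0.098144+0.197515i ; Δ = -0.008250-0.006168i
  [-3]  conj(Y_{6,-3})(Ω₁) = +0.169240-0.044494i ; Y_{6,-3}(Ω₂) = -0.424424+0.019890i ; Δ = -0.070945+0.022250i
  [-2]  conj(Y_{6,-2})(Ω₁) = -0.271861-0.326067i ; Y_{6,-2}(Ω₂) = -0.231805-0.374027i ; Δ = -0.058939+0.177267i
  [-1]  conj(Y_{6,-1})(Ω₁) = -0.233559+0.498821i ; Y_{6,-1}(Ω₂) = +0.008274-0.014861i ; Δ = +0.005481+0.007598i
  [+0]  conj(Y_{6,0})(Ω₁) = +0.039485-0.000000i ; Y_{6,0}(Ω₂) = -0.421505+0.000000i ; Δ = -0.016643+0.000000i
  [+1]  conj(Y_{6,1})(Ω₁) = +0.233559+0.498821i ; Y_{6,1}(Ω₂) = -0.008274-0.014861i ; Δ = +0.005481-0.007598i
  [+2]  conj(Y_{6,2})(Ω₁) = -0.271861+0.326067i ; Y_{6,2}(Ω₂) = -0.231805+0.374027i ; Δ = -0.058939-0.177267i
  [+3]  conj(Y_{6,3})(Ω₁) = -0.169240-0.044494i ; Y_{6,3}(Ω₂) = +0.424424+0.019890i ; Δ = -0.070945-0.022250i
  [+4]  conj(Y_{6,4})(Ω₁) = -0.008399-0.045944i ; Y_{6,4}(Ω₂) = -0.098144-0.197515i ; Δ = -0.008250+0.006168i
  [+5]  conj(Y_{6,5})(Ω₁) = +0.006780-0.004827i ; Y_{6,5}(Ω₂) = -0.040570+0.059092i ; Δ = +0.000010+0.000596i
  [+6]  conj(Y_{6,6})(Ω₁) = +0.000784+0.000443i ; Y_{6,6}(Ω₂) = +0.013648+0.001282i ; Δ = +0.000010+0.000007i
Total Σ_m = -0.281909+0.000000i. Multiply by 0.966644: -0.272505+0.000000i. P_6(cos γ) = -0.272505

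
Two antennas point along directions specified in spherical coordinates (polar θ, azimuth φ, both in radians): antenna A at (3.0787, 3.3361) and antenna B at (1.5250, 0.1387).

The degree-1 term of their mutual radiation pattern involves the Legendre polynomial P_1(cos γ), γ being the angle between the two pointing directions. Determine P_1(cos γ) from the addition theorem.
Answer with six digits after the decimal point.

Expand P_1 via completeness: Σ_{m} conj(Y_{1,m}) at Ω₁ times Y_{1,m} at Ω₂ —
  term(m=-1) = -0.007483-0.000418i   from Y*(Ω₁)=-0.021305-0.004197i, Y(Ω₂)=+0.341817-0.047716i
  term(m=+0) = -0.010908-0.000000i   from Y*(Ω₁)=-0.487637-0.000000i, Y(Ω₂)=+0.022368+0.000000i
  term(m=+1) = -0.007483+0.000418i   from Y*(Ω₁)=+0.021305-0.004197i, Y(Ω₂)=-0.341817-0.047716i
Accumulated sum -0.025873+0.000000i; after 4π/(2l+1) scaling, -0.108377+0.000000i ⇒ P_1 = -0.108377

-0.108377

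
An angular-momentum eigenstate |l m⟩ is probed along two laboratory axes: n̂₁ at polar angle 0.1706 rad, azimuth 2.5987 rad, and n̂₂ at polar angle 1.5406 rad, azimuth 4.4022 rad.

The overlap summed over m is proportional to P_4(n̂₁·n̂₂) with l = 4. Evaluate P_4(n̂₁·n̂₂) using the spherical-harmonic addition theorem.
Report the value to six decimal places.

0.374670

Term-by-term m-sum for l=4 (normalisation 4π/9 = 1.396263):
  [-4]  conj(Y_{4,-4})(Ω₁) = (-0.000208, -0.000303) ; Y_{4,-4}(Ω₂) = (0.143155, 0.417886) ; Δ = (0.000097, -0.000130)
  [-3]  conj(Y_{4,-3})(Ω₁) = (0.000349, 0.006026) ; Y_{4,-3}(Ω₂) = (0.030265, -0.022544) ; Δ = (0.000146, 0.000175)
  [-2]  conj(Y_{4,-2})(Ω₁) = (0.026065, -0.049459) ; Y_{4,-2}(Ω₂) = (0.270205, 0.193056) ; Δ = (0.016591, -0.008332)
  [-1]  conj(Y_{4,-1})(Ω₁) = (-0.257411, 0.155314) ; Y_{4,-1}(Ω₂) = (0.013046, -0.040700) ; Δ = (0.002963, 0.012503)
  [+0]  conj(Y_{4,0})(Ω₁) = (0.727398, -0.000000) ; Y_{4,0}(Ω₂) = (0.314467, 0.000000) ; Δ = (0.228742, 0.000000)
  [+1]  conj(Y_{4,1})(Ω₁) = (0.257411, 0.155314) ; Y_{4,1}(Ω₂) = (-0.013046, -0.040700) ; Δ = (0.002963, -0.012503)
  [+2]  conj(Y_{4,2})(Ω₁) = (0.026065, 0.049459) ; Y_{4,2}(Ω₂) = (0.270205, -0.193056) ; Δ = (0.016591, 0.008332)
  [+3]  conj(Y_{4,3})(Ω₁) = (-0.000349, 0.006026) ; Y_{4,3}(Ω₂) = (-0.030265, -0.022544) ; Δ = (0.000146, -0.000175)
  [+4]  conj(Y_{4,4})(Ω₁) = (-0.000208, 0.000303) ; Y_{4,4}(Ω₂) = (0.143155, -0.417886) ; Δ = (0.000097, 0.000130)
Total Σ_m = (0.268338, -0.000000). Multiply by 1.396263: (0.374670, -0.000000). P_4(cos γ) = 0.374670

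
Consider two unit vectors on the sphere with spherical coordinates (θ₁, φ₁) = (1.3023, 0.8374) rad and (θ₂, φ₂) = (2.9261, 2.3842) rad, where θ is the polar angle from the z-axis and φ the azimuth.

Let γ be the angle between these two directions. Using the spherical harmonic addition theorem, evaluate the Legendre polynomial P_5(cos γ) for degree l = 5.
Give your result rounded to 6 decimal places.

Expand P_5 via completeness: Σ_{m} conj(Y_{5,m}) at Ω₁ times Y_{5,m} at Ω₂ —
  term(m=-5) = (0.000010, -0.000080)   from Y*(Ω₁)=(-0.193966, -0.334574), Y(Ω₂)=(0.000166, 0.000125)
  term(m=-4) = (-0.001004, -0.000097)   from Y*(Ω₁)=(-0.329232, -0.069488), Y(Ω₂)=(0.002979, -0.000335)
  term(m=-3) = (0.000210, -0.002910)   from Y*(Ω₁)=(0.091900, -0.066920), Y(Ω₂)=(0.016562, -0.019608)
  term(m=-2) = (-0.046440, -0.002230)   from Y*(Ω₁)=(0.034230, -0.327931), Y(Ω₂)=(-0.007894, -0.140790)
  term(m=-1) = (0.000408, -0.016983)   from Y*(Ω₁)=(0.024550, 0.027245), Y(Ω₂)=(-0.336584, -0.318240)
  term(m=+0) = (-0.205087, 0.000000)   from Y*(Ω₁)=(0.322217, -0.000000), Y(Ω₂)=(-0.636488, 0.000000)
  term(m=+1) = (0.000408, 0.016983)   from Y*(Ω₁)=(-0.024550, 0.027245), Y(Ω₂)=(0.336584, -0.318240)
  term(m=+2) = (-0.046440, 0.002230)   from Y*(Ω₁)=(0.034230, 0.327931), Y(Ω₂)=(-0.007894, 0.140790)
  term(m=+3) = (0.000210, 0.002910)   from Y*(Ω₁)=(-0.091900, -0.066920), Y(Ω₂)=(-0.016562, -0.019608)
  term(m=+4) = (-0.001004, 0.000097)   from Y*(Ω₁)=(-0.329232, 0.069488), Y(Ω₂)=(0.002979, 0.000335)
  term(m=+5) = (0.000010, 0.000080)   from Y*(Ω₁)=(0.193966, -0.334574), Y(Ω₂)=(-0.000166, 0.000125)
Accumulated sum (-0.298721, -0.000000); after 4π/(2l+1) scaling, (-0.341258, -0.000000) ⇒ P_5 = -0.341258

-0.341258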